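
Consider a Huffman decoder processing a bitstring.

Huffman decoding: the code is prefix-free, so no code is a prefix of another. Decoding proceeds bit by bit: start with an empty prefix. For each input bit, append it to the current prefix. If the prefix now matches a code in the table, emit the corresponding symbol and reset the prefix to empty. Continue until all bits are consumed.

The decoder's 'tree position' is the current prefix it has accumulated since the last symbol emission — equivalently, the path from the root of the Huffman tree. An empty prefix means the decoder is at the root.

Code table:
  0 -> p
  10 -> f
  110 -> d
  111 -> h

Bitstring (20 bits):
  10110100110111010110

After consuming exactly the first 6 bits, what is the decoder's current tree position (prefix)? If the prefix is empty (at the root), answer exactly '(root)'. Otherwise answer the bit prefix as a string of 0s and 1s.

Bit 0: prefix='1' (no match yet)
Bit 1: prefix='10' -> emit 'f', reset
Bit 2: prefix='1' (no match yet)
Bit 3: prefix='11' (no match yet)
Bit 4: prefix='110' -> emit 'd', reset
Bit 5: prefix='1' (no match yet)

Answer: 1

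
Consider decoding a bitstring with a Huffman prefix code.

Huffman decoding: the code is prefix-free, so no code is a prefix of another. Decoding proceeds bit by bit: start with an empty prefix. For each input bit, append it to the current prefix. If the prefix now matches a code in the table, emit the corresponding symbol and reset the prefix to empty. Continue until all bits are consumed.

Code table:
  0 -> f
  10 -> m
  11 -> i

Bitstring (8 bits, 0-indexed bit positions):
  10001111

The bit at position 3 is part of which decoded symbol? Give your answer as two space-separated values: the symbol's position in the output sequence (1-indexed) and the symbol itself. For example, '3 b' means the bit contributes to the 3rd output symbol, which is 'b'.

Answer: 3 f

Derivation:
Bit 0: prefix='1' (no match yet)
Bit 1: prefix='10' -> emit 'm', reset
Bit 2: prefix='0' -> emit 'f', reset
Bit 3: prefix='0' -> emit 'f', reset
Bit 4: prefix='1' (no match yet)
Bit 5: prefix='11' -> emit 'i', reset
Bit 6: prefix='1' (no match yet)
Bit 7: prefix='11' -> emit 'i', reset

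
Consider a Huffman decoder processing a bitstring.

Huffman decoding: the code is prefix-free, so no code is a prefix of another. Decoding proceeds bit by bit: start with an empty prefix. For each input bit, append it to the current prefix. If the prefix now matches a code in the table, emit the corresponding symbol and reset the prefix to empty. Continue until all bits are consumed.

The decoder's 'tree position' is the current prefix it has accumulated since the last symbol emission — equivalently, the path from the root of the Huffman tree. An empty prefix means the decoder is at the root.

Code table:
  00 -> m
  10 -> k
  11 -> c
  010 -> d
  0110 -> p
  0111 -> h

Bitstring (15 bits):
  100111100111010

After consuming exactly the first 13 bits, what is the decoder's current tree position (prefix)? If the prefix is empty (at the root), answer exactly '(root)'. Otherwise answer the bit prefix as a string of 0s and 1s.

Bit 0: prefix='1' (no match yet)
Bit 1: prefix='10' -> emit 'k', reset
Bit 2: prefix='0' (no match yet)
Bit 3: prefix='01' (no match yet)
Bit 4: prefix='011' (no match yet)
Bit 5: prefix='0111' -> emit 'h', reset
Bit 6: prefix='1' (no match yet)
Bit 7: prefix='10' -> emit 'k', reset
Bit 8: prefix='0' (no match yet)
Bit 9: prefix='01' (no match yet)
Bit 10: prefix='011' (no match yet)
Bit 11: prefix='0111' -> emit 'h', reset
Bit 12: prefix='0' (no match yet)

Answer: 0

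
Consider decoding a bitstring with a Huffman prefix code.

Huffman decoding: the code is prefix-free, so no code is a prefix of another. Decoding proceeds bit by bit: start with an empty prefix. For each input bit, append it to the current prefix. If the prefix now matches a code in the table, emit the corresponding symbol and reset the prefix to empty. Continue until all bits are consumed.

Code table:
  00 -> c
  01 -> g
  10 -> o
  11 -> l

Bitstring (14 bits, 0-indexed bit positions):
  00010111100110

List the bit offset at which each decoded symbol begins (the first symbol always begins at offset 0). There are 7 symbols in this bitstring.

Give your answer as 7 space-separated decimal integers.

Bit 0: prefix='0' (no match yet)
Bit 1: prefix='00' -> emit 'c', reset
Bit 2: prefix='0' (no match yet)
Bit 3: prefix='01' -> emit 'g', reset
Bit 4: prefix='0' (no match yet)
Bit 5: prefix='01' -> emit 'g', reset
Bit 6: prefix='1' (no match yet)
Bit 7: prefix='11' -> emit 'l', reset
Bit 8: prefix='1' (no match yet)
Bit 9: prefix='10' -> emit 'o', reset
Bit 10: prefix='0' (no match yet)
Bit 11: prefix='01' -> emit 'g', reset
Bit 12: prefix='1' (no match yet)
Bit 13: prefix='10' -> emit 'o', reset

Answer: 0 2 4 6 8 10 12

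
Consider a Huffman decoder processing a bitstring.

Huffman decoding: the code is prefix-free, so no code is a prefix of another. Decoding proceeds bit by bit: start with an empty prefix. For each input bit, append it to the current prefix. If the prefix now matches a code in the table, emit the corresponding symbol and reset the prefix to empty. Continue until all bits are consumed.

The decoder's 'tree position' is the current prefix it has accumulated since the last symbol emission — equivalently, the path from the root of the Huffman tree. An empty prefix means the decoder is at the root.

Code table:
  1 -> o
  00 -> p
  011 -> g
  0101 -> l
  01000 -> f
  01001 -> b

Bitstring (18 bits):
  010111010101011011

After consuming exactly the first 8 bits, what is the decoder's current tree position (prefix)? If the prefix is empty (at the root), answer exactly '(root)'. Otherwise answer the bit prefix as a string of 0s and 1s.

Bit 0: prefix='0' (no match yet)
Bit 1: prefix='01' (no match yet)
Bit 2: prefix='010' (no match yet)
Bit 3: prefix='0101' -> emit 'l', reset
Bit 4: prefix='1' -> emit 'o', reset
Bit 5: prefix='1' -> emit 'o', reset
Bit 6: prefix='0' (no match yet)
Bit 7: prefix='01' (no match yet)

Answer: 01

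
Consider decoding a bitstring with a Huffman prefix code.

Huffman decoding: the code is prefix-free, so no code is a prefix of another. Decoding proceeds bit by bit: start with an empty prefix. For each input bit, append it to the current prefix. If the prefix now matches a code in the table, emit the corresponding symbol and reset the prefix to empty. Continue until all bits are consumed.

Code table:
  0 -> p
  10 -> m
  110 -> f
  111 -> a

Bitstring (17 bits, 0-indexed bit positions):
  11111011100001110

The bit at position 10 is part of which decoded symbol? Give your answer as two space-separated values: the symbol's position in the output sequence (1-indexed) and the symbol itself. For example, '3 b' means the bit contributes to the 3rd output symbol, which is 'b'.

Bit 0: prefix='1' (no match yet)
Bit 1: prefix='11' (no match yet)
Bit 2: prefix='111' -> emit 'a', reset
Bit 3: prefix='1' (no match yet)
Bit 4: prefix='11' (no match yet)
Bit 5: prefix='110' -> emit 'f', reset
Bit 6: prefix='1' (no match yet)
Bit 7: prefix='11' (no match yet)
Bit 8: prefix='111' -> emit 'a', reset
Bit 9: prefix='0' -> emit 'p', reset
Bit 10: prefix='0' -> emit 'p', reset
Bit 11: prefix='0' -> emit 'p', reset
Bit 12: prefix='0' -> emit 'p', reset
Bit 13: prefix='1' (no match yet)
Bit 14: prefix='11' (no match yet)

Answer: 5 p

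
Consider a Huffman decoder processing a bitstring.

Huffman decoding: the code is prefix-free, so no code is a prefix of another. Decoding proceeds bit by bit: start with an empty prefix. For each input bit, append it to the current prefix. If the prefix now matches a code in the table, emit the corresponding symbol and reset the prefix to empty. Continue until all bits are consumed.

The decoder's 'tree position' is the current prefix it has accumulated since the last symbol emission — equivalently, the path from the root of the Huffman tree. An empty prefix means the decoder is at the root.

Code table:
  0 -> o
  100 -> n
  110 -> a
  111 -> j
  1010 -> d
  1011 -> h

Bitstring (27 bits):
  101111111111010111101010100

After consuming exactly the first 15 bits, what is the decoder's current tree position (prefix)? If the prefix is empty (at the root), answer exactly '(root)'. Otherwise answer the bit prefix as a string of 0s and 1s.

Bit 0: prefix='1' (no match yet)
Bit 1: prefix='10' (no match yet)
Bit 2: prefix='101' (no match yet)
Bit 3: prefix='1011' -> emit 'h', reset
Bit 4: prefix='1' (no match yet)
Bit 5: prefix='11' (no match yet)
Bit 6: prefix='111' -> emit 'j', reset
Bit 7: prefix='1' (no match yet)
Bit 8: prefix='11' (no match yet)
Bit 9: prefix='111' -> emit 'j', reset
Bit 10: prefix='1' (no match yet)
Bit 11: prefix='11' (no match yet)
Bit 12: prefix='110' -> emit 'a', reset
Bit 13: prefix='1' (no match yet)
Bit 14: prefix='10' (no match yet)

Answer: 10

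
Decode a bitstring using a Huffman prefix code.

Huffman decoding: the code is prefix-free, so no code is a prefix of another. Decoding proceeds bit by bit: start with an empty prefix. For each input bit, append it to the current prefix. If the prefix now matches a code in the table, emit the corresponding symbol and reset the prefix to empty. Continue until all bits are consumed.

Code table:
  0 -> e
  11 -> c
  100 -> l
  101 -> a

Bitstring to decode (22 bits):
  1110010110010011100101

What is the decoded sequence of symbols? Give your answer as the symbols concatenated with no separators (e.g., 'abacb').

Answer: clallcla

Derivation:
Bit 0: prefix='1' (no match yet)
Bit 1: prefix='11' -> emit 'c', reset
Bit 2: prefix='1' (no match yet)
Bit 3: prefix='10' (no match yet)
Bit 4: prefix='100' -> emit 'l', reset
Bit 5: prefix='1' (no match yet)
Bit 6: prefix='10' (no match yet)
Bit 7: prefix='101' -> emit 'a', reset
Bit 8: prefix='1' (no match yet)
Bit 9: prefix='10' (no match yet)
Bit 10: prefix='100' -> emit 'l', reset
Bit 11: prefix='1' (no match yet)
Bit 12: prefix='10' (no match yet)
Bit 13: prefix='100' -> emit 'l', reset
Bit 14: prefix='1' (no match yet)
Bit 15: prefix='11' -> emit 'c', reset
Bit 16: prefix='1' (no match yet)
Bit 17: prefix='10' (no match yet)
Bit 18: prefix='100' -> emit 'l', reset
Bit 19: prefix='1' (no match yet)
Bit 20: prefix='10' (no match yet)
Bit 21: prefix='101' -> emit 'a', reset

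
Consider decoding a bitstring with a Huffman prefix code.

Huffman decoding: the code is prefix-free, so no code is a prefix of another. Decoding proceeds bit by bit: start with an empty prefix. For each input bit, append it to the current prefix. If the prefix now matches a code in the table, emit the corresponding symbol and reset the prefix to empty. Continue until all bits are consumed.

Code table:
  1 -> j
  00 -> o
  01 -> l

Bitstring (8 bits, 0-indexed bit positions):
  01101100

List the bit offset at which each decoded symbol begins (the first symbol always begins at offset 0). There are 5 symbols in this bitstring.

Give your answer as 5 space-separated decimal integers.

Answer: 0 2 3 5 6

Derivation:
Bit 0: prefix='0' (no match yet)
Bit 1: prefix='01' -> emit 'l', reset
Bit 2: prefix='1' -> emit 'j', reset
Bit 3: prefix='0' (no match yet)
Bit 4: prefix='01' -> emit 'l', reset
Bit 5: prefix='1' -> emit 'j', reset
Bit 6: prefix='0' (no match yet)
Bit 7: prefix='00' -> emit 'o', reset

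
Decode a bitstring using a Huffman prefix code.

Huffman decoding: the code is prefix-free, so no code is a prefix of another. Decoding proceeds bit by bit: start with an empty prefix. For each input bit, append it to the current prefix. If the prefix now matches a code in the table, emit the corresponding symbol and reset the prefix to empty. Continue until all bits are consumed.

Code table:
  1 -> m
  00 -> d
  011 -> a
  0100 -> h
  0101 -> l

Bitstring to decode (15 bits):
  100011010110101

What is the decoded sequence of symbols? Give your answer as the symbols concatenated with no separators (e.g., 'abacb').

Bit 0: prefix='1' -> emit 'm', reset
Bit 1: prefix='0' (no match yet)
Bit 2: prefix='00' -> emit 'd', reset
Bit 3: prefix='0' (no match yet)
Bit 4: prefix='01' (no match yet)
Bit 5: prefix='011' -> emit 'a', reset
Bit 6: prefix='0' (no match yet)
Bit 7: prefix='01' (no match yet)
Bit 8: prefix='010' (no match yet)
Bit 9: prefix='0101' -> emit 'l', reset
Bit 10: prefix='1' -> emit 'm', reset
Bit 11: prefix='0' (no match yet)
Bit 12: prefix='01' (no match yet)
Bit 13: prefix='010' (no match yet)
Bit 14: prefix='0101' -> emit 'l', reset

Answer: mdalml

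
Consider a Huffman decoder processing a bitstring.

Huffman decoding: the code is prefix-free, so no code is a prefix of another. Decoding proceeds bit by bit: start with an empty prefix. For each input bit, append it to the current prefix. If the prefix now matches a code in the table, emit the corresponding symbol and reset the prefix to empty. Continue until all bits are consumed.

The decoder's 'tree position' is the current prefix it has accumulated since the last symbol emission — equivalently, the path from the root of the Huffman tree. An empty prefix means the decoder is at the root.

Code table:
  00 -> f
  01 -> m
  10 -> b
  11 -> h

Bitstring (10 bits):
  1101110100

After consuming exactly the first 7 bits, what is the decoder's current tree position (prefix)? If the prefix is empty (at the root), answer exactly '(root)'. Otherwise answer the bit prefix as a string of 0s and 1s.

Bit 0: prefix='1' (no match yet)
Bit 1: prefix='11' -> emit 'h', reset
Bit 2: prefix='0' (no match yet)
Bit 3: prefix='01' -> emit 'm', reset
Bit 4: prefix='1' (no match yet)
Bit 5: prefix='11' -> emit 'h', reset
Bit 6: prefix='0' (no match yet)

Answer: 0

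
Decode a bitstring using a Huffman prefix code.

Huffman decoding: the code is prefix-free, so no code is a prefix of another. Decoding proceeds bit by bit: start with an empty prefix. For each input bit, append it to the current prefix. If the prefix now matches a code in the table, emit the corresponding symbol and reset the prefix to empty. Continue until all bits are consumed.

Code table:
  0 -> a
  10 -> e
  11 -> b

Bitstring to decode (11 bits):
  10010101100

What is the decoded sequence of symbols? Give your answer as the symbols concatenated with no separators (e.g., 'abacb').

Answer: eaeebaa

Derivation:
Bit 0: prefix='1' (no match yet)
Bit 1: prefix='10' -> emit 'e', reset
Bit 2: prefix='0' -> emit 'a', reset
Bit 3: prefix='1' (no match yet)
Bit 4: prefix='10' -> emit 'e', reset
Bit 5: prefix='1' (no match yet)
Bit 6: prefix='10' -> emit 'e', reset
Bit 7: prefix='1' (no match yet)
Bit 8: prefix='11' -> emit 'b', reset
Bit 9: prefix='0' -> emit 'a', reset
Bit 10: prefix='0' -> emit 'a', reset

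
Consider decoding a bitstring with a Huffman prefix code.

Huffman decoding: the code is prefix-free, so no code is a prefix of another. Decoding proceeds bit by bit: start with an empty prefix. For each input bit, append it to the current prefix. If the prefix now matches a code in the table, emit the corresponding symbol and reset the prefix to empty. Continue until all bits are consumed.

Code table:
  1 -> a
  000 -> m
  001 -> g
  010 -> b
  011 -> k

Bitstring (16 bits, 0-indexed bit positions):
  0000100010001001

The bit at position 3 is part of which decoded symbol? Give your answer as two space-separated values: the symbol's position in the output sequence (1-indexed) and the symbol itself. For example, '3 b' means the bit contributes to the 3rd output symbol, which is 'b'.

Answer: 2 b

Derivation:
Bit 0: prefix='0' (no match yet)
Bit 1: prefix='00' (no match yet)
Bit 2: prefix='000' -> emit 'm', reset
Bit 3: prefix='0' (no match yet)
Bit 4: prefix='01' (no match yet)
Bit 5: prefix='010' -> emit 'b', reset
Bit 6: prefix='0' (no match yet)
Bit 7: prefix='00' (no match yet)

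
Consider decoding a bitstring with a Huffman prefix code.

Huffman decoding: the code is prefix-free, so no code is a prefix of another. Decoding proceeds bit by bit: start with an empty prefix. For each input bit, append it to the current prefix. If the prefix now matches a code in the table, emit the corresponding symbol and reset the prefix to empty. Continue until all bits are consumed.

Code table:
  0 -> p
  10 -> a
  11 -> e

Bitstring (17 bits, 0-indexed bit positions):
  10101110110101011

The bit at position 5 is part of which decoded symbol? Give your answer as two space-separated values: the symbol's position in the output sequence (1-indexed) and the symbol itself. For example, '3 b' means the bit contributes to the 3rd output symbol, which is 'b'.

Answer: 3 e

Derivation:
Bit 0: prefix='1' (no match yet)
Bit 1: prefix='10' -> emit 'a', reset
Bit 2: prefix='1' (no match yet)
Bit 3: prefix='10' -> emit 'a', reset
Bit 4: prefix='1' (no match yet)
Bit 5: prefix='11' -> emit 'e', reset
Bit 6: prefix='1' (no match yet)
Bit 7: prefix='10' -> emit 'a', reset
Bit 8: prefix='1' (no match yet)
Bit 9: prefix='11' -> emit 'e', reset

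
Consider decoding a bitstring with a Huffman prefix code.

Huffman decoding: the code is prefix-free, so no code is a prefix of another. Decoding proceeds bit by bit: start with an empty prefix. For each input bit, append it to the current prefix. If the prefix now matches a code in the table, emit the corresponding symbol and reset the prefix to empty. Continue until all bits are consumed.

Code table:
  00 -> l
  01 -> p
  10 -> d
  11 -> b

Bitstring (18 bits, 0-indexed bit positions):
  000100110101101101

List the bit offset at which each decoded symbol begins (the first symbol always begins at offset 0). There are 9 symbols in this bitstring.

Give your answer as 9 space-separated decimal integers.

Answer: 0 2 4 6 8 10 12 14 16

Derivation:
Bit 0: prefix='0' (no match yet)
Bit 1: prefix='00' -> emit 'l', reset
Bit 2: prefix='0' (no match yet)
Bit 3: prefix='01' -> emit 'p', reset
Bit 4: prefix='0' (no match yet)
Bit 5: prefix='00' -> emit 'l', reset
Bit 6: prefix='1' (no match yet)
Bit 7: prefix='11' -> emit 'b', reset
Bit 8: prefix='0' (no match yet)
Bit 9: prefix='01' -> emit 'p', reset
Bit 10: prefix='0' (no match yet)
Bit 11: prefix='01' -> emit 'p', reset
Bit 12: prefix='1' (no match yet)
Bit 13: prefix='10' -> emit 'd', reset
Bit 14: prefix='1' (no match yet)
Bit 15: prefix='11' -> emit 'b', reset
Bit 16: prefix='0' (no match yet)
Bit 17: prefix='01' -> emit 'p', reset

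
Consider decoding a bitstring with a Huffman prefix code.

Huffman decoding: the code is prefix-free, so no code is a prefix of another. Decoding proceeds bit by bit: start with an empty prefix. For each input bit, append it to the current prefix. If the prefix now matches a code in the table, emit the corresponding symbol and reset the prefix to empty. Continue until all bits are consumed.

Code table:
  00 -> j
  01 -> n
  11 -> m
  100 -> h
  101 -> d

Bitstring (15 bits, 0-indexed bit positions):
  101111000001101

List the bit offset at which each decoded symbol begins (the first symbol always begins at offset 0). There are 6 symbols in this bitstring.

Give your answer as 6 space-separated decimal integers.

Answer: 0 3 5 8 10 12

Derivation:
Bit 0: prefix='1' (no match yet)
Bit 1: prefix='10' (no match yet)
Bit 2: prefix='101' -> emit 'd', reset
Bit 3: prefix='1' (no match yet)
Bit 4: prefix='11' -> emit 'm', reset
Bit 5: prefix='1' (no match yet)
Bit 6: prefix='10' (no match yet)
Bit 7: prefix='100' -> emit 'h', reset
Bit 8: prefix='0' (no match yet)
Bit 9: prefix='00' -> emit 'j', reset
Bit 10: prefix='0' (no match yet)
Bit 11: prefix='01' -> emit 'n', reset
Bit 12: prefix='1' (no match yet)
Bit 13: prefix='10' (no match yet)
Bit 14: prefix='101' -> emit 'd', reset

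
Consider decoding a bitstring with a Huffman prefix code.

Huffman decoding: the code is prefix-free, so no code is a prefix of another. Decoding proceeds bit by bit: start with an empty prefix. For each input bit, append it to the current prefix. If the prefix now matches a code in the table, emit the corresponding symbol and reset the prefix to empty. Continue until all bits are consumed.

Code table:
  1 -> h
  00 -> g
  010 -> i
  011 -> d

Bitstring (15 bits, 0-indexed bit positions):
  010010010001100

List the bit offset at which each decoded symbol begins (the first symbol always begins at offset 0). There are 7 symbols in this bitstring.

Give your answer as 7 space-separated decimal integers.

Answer: 0 3 6 9 11 12 13

Derivation:
Bit 0: prefix='0' (no match yet)
Bit 1: prefix='01' (no match yet)
Bit 2: prefix='010' -> emit 'i', reset
Bit 3: prefix='0' (no match yet)
Bit 4: prefix='01' (no match yet)
Bit 5: prefix='010' -> emit 'i', reset
Bit 6: prefix='0' (no match yet)
Bit 7: prefix='01' (no match yet)
Bit 8: prefix='010' -> emit 'i', reset
Bit 9: prefix='0' (no match yet)
Bit 10: prefix='00' -> emit 'g', reset
Bit 11: prefix='1' -> emit 'h', reset
Bit 12: prefix='1' -> emit 'h', reset
Bit 13: prefix='0' (no match yet)
Bit 14: prefix='00' -> emit 'g', reset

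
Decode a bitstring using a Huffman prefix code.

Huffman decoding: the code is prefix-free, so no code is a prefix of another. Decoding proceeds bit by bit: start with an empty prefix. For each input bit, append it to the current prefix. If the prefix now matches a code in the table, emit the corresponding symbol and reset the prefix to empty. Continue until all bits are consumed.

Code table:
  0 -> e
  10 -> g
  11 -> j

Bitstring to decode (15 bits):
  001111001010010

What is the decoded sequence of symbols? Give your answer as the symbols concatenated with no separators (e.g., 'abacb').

Answer: eejjeeggeg

Derivation:
Bit 0: prefix='0' -> emit 'e', reset
Bit 1: prefix='0' -> emit 'e', reset
Bit 2: prefix='1' (no match yet)
Bit 3: prefix='11' -> emit 'j', reset
Bit 4: prefix='1' (no match yet)
Bit 5: prefix='11' -> emit 'j', reset
Bit 6: prefix='0' -> emit 'e', reset
Bit 7: prefix='0' -> emit 'e', reset
Bit 8: prefix='1' (no match yet)
Bit 9: prefix='10' -> emit 'g', reset
Bit 10: prefix='1' (no match yet)
Bit 11: prefix='10' -> emit 'g', reset
Bit 12: prefix='0' -> emit 'e', reset
Bit 13: prefix='1' (no match yet)
Bit 14: prefix='10' -> emit 'g', reset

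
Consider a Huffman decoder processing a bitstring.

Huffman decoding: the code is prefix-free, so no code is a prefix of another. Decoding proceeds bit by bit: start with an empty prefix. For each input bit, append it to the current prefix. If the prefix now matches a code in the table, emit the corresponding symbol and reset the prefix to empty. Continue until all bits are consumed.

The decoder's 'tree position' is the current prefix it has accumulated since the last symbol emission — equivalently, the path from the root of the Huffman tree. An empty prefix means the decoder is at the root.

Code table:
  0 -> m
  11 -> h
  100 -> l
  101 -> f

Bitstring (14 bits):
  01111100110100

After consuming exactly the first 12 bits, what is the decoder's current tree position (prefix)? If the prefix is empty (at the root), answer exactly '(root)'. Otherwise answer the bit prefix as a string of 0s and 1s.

Bit 0: prefix='0' -> emit 'm', reset
Bit 1: prefix='1' (no match yet)
Bit 2: prefix='11' -> emit 'h', reset
Bit 3: prefix='1' (no match yet)
Bit 4: prefix='11' -> emit 'h', reset
Bit 5: prefix='1' (no match yet)
Bit 6: prefix='10' (no match yet)
Bit 7: prefix='100' -> emit 'l', reset
Bit 8: prefix='1' (no match yet)
Bit 9: prefix='11' -> emit 'h', reset
Bit 10: prefix='0' -> emit 'm', reset
Bit 11: prefix='1' (no match yet)

Answer: 1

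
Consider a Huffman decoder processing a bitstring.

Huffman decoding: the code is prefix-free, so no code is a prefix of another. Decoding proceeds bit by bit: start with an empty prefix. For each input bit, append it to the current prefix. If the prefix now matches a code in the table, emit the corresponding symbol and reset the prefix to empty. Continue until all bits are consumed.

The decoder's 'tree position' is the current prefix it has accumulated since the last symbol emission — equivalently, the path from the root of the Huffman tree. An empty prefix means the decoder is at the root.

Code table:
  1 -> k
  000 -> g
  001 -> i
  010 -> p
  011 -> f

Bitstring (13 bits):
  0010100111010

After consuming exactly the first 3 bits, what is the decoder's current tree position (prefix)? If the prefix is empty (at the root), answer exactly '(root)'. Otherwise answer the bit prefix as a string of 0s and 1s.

Bit 0: prefix='0' (no match yet)
Bit 1: prefix='00' (no match yet)
Bit 2: prefix='001' -> emit 'i', reset

Answer: (root)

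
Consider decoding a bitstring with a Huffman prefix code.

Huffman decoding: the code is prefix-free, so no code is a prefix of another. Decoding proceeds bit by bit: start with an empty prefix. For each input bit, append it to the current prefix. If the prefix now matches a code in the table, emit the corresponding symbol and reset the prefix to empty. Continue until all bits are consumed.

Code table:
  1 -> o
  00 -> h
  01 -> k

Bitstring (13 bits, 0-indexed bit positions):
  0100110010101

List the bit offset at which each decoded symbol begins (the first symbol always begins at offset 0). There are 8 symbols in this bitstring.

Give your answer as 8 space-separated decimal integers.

Bit 0: prefix='0' (no match yet)
Bit 1: prefix='01' -> emit 'k', reset
Bit 2: prefix='0' (no match yet)
Bit 3: prefix='00' -> emit 'h', reset
Bit 4: prefix='1' -> emit 'o', reset
Bit 5: prefix='1' -> emit 'o', reset
Bit 6: prefix='0' (no match yet)
Bit 7: prefix='00' -> emit 'h', reset
Bit 8: prefix='1' -> emit 'o', reset
Bit 9: prefix='0' (no match yet)
Bit 10: prefix='01' -> emit 'k', reset
Bit 11: prefix='0' (no match yet)
Bit 12: prefix='01' -> emit 'k', reset

Answer: 0 2 4 5 6 8 9 11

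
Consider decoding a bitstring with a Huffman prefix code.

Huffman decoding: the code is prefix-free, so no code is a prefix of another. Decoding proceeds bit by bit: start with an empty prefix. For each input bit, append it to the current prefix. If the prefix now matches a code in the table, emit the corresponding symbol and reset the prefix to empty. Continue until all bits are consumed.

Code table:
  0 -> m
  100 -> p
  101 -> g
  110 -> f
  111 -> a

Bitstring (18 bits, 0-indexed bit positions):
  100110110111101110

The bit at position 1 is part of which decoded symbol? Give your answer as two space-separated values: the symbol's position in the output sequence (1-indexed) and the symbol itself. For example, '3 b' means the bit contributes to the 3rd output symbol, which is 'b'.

Bit 0: prefix='1' (no match yet)
Bit 1: prefix='10' (no match yet)
Bit 2: prefix='100' -> emit 'p', reset
Bit 3: prefix='1' (no match yet)
Bit 4: prefix='11' (no match yet)
Bit 5: prefix='110' -> emit 'f', reset

Answer: 1 p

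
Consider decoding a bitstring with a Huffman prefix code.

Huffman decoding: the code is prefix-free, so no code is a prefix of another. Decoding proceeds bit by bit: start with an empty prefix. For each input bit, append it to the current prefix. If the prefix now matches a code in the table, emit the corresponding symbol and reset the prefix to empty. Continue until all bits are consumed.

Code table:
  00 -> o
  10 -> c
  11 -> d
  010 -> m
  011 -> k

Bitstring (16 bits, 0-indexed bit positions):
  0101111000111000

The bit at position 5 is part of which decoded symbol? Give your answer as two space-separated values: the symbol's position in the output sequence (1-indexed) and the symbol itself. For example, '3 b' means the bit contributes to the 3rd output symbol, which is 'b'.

Answer: 3 d

Derivation:
Bit 0: prefix='0' (no match yet)
Bit 1: prefix='01' (no match yet)
Bit 2: prefix='010' -> emit 'm', reset
Bit 3: prefix='1' (no match yet)
Bit 4: prefix='11' -> emit 'd', reset
Bit 5: prefix='1' (no match yet)
Bit 6: prefix='11' -> emit 'd', reset
Bit 7: prefix='0' (no match yet)
Bit 8: prefix='00' -> emit 'o', reset
Bit 9: prefix='0' (no match yet)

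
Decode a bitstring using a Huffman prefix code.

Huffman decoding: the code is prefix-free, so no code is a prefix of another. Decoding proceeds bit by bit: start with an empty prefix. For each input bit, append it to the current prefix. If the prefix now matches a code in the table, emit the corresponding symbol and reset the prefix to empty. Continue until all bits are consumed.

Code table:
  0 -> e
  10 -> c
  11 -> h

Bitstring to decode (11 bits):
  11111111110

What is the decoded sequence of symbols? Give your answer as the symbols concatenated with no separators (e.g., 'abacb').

Answer: hhhhhe

Derivation:
Bit 0: prefix='1' (no match yet)
Bit 1: prefix='11' -> emit 'h', reset
Bit 2: prefix='1' (no match yet)
Bit 3: prefix='11' -> emit 'h', reset
Bit 4: prefix='1' (no match yet)
Bit 5: prefix='11' -> emit 'h', reset
Bit 6: prefix='1' (no match yet)
Bit 7: prefix='11' -> emit 'h', reset
Bit 8: prefix='1' (no match yet)
Bit 9: prefix='11' -> emit 'h', reset
Bit 10: prefix='0' -> emit 'e', reset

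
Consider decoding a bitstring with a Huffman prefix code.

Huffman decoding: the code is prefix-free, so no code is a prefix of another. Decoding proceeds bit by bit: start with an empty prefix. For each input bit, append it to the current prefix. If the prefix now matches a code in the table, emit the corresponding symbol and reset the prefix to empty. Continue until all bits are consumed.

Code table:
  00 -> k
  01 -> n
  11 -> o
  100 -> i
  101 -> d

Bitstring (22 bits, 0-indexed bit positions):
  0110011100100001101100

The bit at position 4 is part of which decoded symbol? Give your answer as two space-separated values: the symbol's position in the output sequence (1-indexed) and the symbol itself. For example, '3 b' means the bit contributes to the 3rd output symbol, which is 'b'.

Answer: 2 i

Derivation:
Bit 0: prefix='0' (no match yet)
Bit 1: prefix='01' -> emit 'n', reset
Bit 2: prefix='1' (no match yet)
Bit 3: prefix='10' (no match yet)
Bit 4: prefix='100' -> emit 'i', reset
Bit 5: prefix='1' (no match yet)
Bit 6: prefix='11' -> emit 'o', reset
Bit 7: prefix='1' (no match yet)
Bit 8: prefix='10' (no match yet)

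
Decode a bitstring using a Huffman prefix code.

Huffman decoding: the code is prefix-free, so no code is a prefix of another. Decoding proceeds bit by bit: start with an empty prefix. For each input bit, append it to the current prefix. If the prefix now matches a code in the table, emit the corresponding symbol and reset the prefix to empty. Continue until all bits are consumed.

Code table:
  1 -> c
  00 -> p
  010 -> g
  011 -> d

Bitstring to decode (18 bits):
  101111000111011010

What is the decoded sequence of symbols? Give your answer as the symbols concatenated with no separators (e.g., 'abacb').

Answer: cdccpdcdg

Derivation:
Bit 0: prefix='1' -> emit 'c', reset
Bit 1: prefix='0' (no match yet)
Bit 2: prefix='01' (no match yet)
Bit 3: prefix='011' -> emit 'd', reset
Bit 4: prefix='1' -> emit 'c', reset
Bit 5: prefix='1' -> emit 'c', reset
Bit 6: prefix='0' (no match yet)
Bit 7: prefix='00' -> emit 'p', reset
Bit 8: prefix='0' (no match yet)
Bit 9: prefix='01' (no match yet)
Bit 10: prefix='011' -> emit 'd', reset
Bit 11: prefix='1' -> emit 'c', reset
Bit 12: prefix='0' (no match yet)
Bit 13: prefix='01' (no match yet)
Bit 14: prefix='011' -> emit 'd', reset
Bit 15: prefix='0' (no match yet)
Bit 16: prefix='01' (no match yet)
Bit 17: prefix='010' -> emit 'g', reset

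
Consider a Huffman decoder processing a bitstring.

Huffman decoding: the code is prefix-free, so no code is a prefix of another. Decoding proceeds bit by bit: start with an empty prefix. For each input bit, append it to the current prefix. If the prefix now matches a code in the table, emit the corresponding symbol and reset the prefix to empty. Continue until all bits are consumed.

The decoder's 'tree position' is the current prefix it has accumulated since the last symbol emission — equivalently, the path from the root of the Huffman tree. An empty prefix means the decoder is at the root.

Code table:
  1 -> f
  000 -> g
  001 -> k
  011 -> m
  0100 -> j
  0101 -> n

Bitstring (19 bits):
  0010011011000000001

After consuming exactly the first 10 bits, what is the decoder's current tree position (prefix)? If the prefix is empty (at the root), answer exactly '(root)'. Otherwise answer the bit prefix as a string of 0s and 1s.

Answer: (root)

Derivation:
Bit 0: prefix='0' (no match yet)
Bit 1: prefix='00' (no match yet)
Bit 2: prefix='001' -> emit 'k', reset
Bit 3: prefix='0' (no match yet)
Bit 4: prefix='00' (no match yet)
Bit 5: prefix='001' -> emit 'k', reset
Bit 6: prefix='1' -> emit 'f', reset
Bit 7: prefix='0' (no match yet)
Bit 8: prefix='01' (no match yet)
Bit 9: prefix='011' -> emit 'm', reset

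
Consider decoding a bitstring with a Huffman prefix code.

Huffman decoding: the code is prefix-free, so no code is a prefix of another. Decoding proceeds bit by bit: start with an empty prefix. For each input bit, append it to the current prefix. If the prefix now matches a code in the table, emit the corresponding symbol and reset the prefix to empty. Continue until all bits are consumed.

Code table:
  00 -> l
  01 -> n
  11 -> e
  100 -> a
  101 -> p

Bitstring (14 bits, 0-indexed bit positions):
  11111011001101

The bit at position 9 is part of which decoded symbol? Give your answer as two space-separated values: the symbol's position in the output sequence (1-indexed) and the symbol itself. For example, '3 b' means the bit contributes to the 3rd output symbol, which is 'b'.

Answer: 4 a

Derivation:
Bit 0: prefix='1' (no match yet)
Bit 1: prefix='11' -> emit 'e', reset
Bit 2: prefix='1' (no match yet)
Bit 3: prefix='11' -> emit 'e', reset
Bit 4: prefix='1' (no match yet)
Bit 5: prefix='10' (no match yet)
Bit 6: prefix='101' -> emit 'p', reset
Bit 7: prefix='1' (no match yet)
Bit 8: prefix='10' (no match yet)
Bit 9: prefix='100' -> emit 'a', reset
Bit 10: prefix='1' (no match yet)
Bit 11: prefix='11' -> emit 'e', reset
Bit 12: prefix='0' (no match yet)
Bit 13: prefix='01' -> emit 'n', reset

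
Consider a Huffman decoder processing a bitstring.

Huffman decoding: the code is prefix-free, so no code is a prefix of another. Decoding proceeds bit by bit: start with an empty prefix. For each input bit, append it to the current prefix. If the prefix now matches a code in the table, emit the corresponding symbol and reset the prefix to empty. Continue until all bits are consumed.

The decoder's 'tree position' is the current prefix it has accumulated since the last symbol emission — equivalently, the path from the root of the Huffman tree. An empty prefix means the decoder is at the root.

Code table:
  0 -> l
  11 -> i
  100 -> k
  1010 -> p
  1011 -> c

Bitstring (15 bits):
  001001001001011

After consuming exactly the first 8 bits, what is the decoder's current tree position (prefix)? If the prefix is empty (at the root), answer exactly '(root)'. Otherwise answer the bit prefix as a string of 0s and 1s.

Bit 0: prefix='0' -> emit 'l', reset
Bit 1: prefix='0' -> emit 'l', reset
Bit 2: prefix='1' (no match yet)
Bit 3: prefix='10' (no match yet)
Bit 4: prefix='100' -> emit 'k', reset
Bit 5: prefix='1' (no match yet)
Bit 6: prefix='10' (no match yet)
Bit 7: prefix='100' -> emit 'k', reset

Answer: (root)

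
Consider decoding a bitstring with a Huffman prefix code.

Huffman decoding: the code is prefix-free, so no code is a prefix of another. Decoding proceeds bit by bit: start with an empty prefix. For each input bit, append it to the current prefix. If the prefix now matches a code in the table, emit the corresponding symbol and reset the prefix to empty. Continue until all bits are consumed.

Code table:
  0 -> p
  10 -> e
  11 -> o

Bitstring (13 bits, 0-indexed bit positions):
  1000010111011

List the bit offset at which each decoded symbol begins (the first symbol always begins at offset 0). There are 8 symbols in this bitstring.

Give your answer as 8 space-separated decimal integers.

Answer: 0 2 3 4 5 7 9 11

Derivation:
Bit 0: prefix='1' (no match yet)
Bit 1: prefix='10' -> emit 'e', reset
Bit 2: prefix='0' -> emit 'p', reset
Bit 3: prefix='0' -> emit 'p', reset
Bit 4: prefix='0' -> emit 'p', reset
Bit 5: prefix='1' (no match yet)
Bit 6: prefix='10' -> emit 'e', reset
Bit 7: prefix='1' (no match yet)
Bit 8: prefix='11' -> emit 'o', reset
Bit 9: prefix='1' (no match yet)
Bit 10: prefix='10' -> emit 'e', reset
Bit 11: prefix='1' (no match yet)
Bit 12: prefix='11' -> emit 'o', reset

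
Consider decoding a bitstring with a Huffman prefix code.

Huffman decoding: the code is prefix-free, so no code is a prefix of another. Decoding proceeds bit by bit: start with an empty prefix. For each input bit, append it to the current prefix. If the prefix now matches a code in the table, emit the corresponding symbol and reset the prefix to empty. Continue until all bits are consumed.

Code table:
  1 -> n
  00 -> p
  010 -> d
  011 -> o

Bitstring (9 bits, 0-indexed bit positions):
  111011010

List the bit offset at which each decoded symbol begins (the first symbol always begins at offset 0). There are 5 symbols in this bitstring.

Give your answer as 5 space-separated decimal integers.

Answer: 0 1 2 3 6

Derivation:
Bit 0: prefix='1' -> emit 'n', reset
Bit 1: prefix='1' -> emit 'n', reset
Bit 2: prefix='1' -> emit 'n', reset
Bit 3: prefix='0' (no match yet)
Bit 4: prefix='01' (no match yet)
Bit 5: prefix='011' -> emit 'o', reset
Bit 6: prefix='0' (no match yet)
Bit 7: prefix='01' (no match yet)
Bit 8: prefix='010' -> emit 'd', reset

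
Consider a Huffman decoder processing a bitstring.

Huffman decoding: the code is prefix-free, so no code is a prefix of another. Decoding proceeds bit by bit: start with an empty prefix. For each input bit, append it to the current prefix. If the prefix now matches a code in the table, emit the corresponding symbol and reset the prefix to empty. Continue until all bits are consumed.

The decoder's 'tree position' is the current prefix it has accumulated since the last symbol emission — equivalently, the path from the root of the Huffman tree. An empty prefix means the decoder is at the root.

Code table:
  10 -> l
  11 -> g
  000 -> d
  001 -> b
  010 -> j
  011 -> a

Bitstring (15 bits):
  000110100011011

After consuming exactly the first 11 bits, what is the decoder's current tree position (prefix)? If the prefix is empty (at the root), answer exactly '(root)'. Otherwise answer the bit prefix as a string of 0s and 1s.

Bit 0: prefix='0' (no match yet)
Bit 1: prefix='00' (no match yet)
Bit 2: prefix='000' -> emit 'd', reset
Bit 3: prefix='1' (no match yet)
Bit 4: prefix='11' -> emit 'g', reset
Bit 5: prefix='0' (no match yet)
Bit 6: prefix='01' (no match yet)
Bit 7: prefix='010' -> emit 'j', reset
Bit 8: prefix='0' (no match yet)
Bit 9: prefix='00' (no match yet)
Bit 10: prefix='001' -> emit 'b', reset

Answer: (root)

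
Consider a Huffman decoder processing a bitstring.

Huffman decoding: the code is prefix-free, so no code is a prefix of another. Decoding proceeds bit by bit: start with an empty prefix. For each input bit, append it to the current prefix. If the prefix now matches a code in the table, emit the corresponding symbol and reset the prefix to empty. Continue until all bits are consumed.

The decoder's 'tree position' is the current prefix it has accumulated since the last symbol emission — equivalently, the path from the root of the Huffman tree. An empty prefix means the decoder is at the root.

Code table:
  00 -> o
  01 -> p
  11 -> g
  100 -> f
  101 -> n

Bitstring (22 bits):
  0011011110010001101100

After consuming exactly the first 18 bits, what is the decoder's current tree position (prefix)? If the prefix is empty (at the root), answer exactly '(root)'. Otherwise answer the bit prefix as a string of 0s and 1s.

Bit 0: prefix='0' (no match yet)
Bit 1: prefix='00' -> emit 'o', reset
Bit 2: prefix='1' (no match yet)
Bit 3: prefix='11' -> emit 'g', reset
Bit 4: prefix='0' (no match yet)
Bit 5: prefix='01' -> emit 'p', reset
Bit 6: prefix='1' (no match yet)
Bit 7: prefix='11' -> emit 'g', reset
Bit 8: prefix='1' (no match yet)
Bit 9: prefix='10' (no match yet)
Bit 10: prefix='100' -> emit 'f', reset
Bit 11: prefix='1' (no match yet)
Bit 12: prefix='10' (no match yet)
Bit 13: prefix='100' -> emit 'f', reset
Bit 14: prefix='0' (no match yet)
Bit 15: prefix='01' -> emit 'p', reset
Bit 16: prefix='1' (no match yet)
Bit 17: prefix='10' (no match yet)

Answer: 10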